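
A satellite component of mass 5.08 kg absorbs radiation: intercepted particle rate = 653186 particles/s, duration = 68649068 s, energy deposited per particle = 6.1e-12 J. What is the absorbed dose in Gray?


Total energy deposited = rate * time * E_per
  = 653186 * 68649068 * 6.1e-12 = 273.5277 J
Dose = E_total / mass = 273.5277 / 5.08
Dose = 53.8440 Gy

53.8440 Gy


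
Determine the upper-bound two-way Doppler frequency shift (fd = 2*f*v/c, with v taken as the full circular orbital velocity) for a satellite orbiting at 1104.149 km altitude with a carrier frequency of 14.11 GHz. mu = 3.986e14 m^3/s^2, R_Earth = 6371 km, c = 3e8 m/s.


r = 7.475149e+06 m
v = sqrt(mu/r) = 7302.2840 m/s (worst-case radial velocity)
f = 14.11 GHz = 1.411e+10 Hz
fd = 2*f*v/c = 2*1.411e+10*7302.2840/3.0e+08
fd = 686901.5162 Hz

686901.5162 Hz


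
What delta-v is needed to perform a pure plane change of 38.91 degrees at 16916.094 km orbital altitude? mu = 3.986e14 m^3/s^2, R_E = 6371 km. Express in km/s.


r = 23287.0940 km = 2.3287094e+07 m
V = sqrt(mu/r) = 4137.2427 m/s
di = 38.91 deg = 0.6791076 rad
dV = 2*V*sin(di/2) = 2*4137.2427*sin(0.3395538)
dV = 2755.9531 m/s = 2.7560 km/s

2.7560 km/s


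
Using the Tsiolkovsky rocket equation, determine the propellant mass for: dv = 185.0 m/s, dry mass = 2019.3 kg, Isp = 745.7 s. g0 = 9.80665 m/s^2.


ve = Isp * g0 = 745.7 * 9.80665 = 7312.818905 m/s
mass ratio = exp(dv/ve) = exp(185.0/7312.818905) = 1.02562075
m_prop = m_dry * (mr - 1) = 2019.3 * (1.02562075 - 1)
m_prop = 51.7360 kg

51.7360 kg


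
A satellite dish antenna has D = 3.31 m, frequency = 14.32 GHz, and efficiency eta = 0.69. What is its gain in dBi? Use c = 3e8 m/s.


lambda = c/f = 3e8 / 1.432e+10 = 0.02094972 m
G = eta*(pi*D/lambda)^2 = 0.69*(pi*3.31/0.02094972)^2
G = 169999.7764 (linear)
G = 10*log10(169999.7764) = 52.3045 dBi

52.3045 dBi


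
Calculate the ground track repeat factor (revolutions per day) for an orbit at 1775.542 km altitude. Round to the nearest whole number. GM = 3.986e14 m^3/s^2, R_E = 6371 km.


r = 8.146542e+06 m
T = 2*pi*sqrt(r^3/mu) = 7317.6422 s = 121.9607 min
revs/day = 1440 / 121.9607 = 11.8071
Rounded: 12 revolutions per day

12 revolutions per day


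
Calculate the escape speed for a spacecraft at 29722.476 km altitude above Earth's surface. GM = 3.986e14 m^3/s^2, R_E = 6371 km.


r = 6371.0 + 29722.476 = 36093.4760 km = 3.6093476e+07 m
v_esc = sqrt(2*mu/r) = sqrt(2*3.986e14 / 3.6093476e+07)
v_esc = 4699.6908 m/s = 4.6997 km/s

4.6997 km/s


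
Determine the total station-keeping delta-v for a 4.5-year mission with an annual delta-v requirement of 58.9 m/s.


dV = rate * years = 58.9 * 4.5
dV = 265.0500 m/s

265.0500 m/s


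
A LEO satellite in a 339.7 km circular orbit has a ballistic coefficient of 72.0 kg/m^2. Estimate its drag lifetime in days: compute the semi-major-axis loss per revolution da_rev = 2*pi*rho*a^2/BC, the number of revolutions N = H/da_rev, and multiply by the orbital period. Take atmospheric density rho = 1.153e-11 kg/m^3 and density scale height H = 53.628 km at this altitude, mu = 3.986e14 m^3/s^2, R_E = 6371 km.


a = R_E + alt = 6710.7000 km = 6.7107e+06 m
da_rev = 2*pi*rho*a^2/BC = 2*pi*1.153e-11*(6.7107e+06)^2/72.0 = 45.311906 m per revolution
N = H/da_rev = 53628.0000 m / 45.311906 m = 1183.5300 revolutions
P = 2*pi*sqrt(a^3/mu) = 5470.9527 s
lifetime = N*P = 1183.5300 * 5470.9527 = 6.4750366e+06 s = 74.9426 days

74.9426 days


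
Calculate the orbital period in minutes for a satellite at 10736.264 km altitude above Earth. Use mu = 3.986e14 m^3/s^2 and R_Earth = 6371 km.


r = 17107.2640 km = 1.7107264e+07 m
T = 2*pi*sqrt(r^3/mu) = 2*pi*sqrt(5.0065859e+21 / 3.986e14)
T = 22268.0433 s = 371.1341 min

371.1341 minutes


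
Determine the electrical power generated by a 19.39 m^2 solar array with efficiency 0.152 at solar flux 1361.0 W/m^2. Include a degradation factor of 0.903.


P = area * eta * S * degradation
P = 19.39 * 0.152 * 1361.0 * 0.903
P = 3622.1570 W

3622.1570 W


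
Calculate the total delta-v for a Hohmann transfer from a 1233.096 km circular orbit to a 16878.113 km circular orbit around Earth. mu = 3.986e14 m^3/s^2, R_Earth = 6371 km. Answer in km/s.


r1 = 7604.0960 km = 7.604096e+06 m
r2 = 23249.1130 km = 2.3249113e+07 m
dv1 = sqrt(mu/r1)*(sqrt(2*r2/(r1+r2)) - 1) = 1648.0759 m/s
dv2 = sqrt(mu/r2)*(1 - sqrt(2*r1/(r1+r2))) = 1233.5602 m/s
total dv = |dv1| + |dv2| = 1648.0759 + 1233.5602 = 2881.6361 m/s = 2.8816 km/s

2.8816 km/s


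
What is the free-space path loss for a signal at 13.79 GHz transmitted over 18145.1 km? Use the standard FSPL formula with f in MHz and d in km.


f = 13.79 GHz = 13790.0000 MHz
d = 18145.1 km
FSPL = 32.44 + 20*log10(13790.0000) + 20*log10(18145.1)
FSPL = 32.44 + 82.7913 + 85.1752
FSPL = 200.4065 dB

200.4065 dB


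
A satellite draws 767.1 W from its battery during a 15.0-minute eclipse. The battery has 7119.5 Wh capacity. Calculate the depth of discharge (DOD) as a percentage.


E_used = P * t / 60 = 767.1 * 15.0 / 60 = 191.7750 Wh
DOD = E_used / E_total * 100 = 191.7750 / 7119.5 * 100
DOD = 2.6937 %

2.6937 %


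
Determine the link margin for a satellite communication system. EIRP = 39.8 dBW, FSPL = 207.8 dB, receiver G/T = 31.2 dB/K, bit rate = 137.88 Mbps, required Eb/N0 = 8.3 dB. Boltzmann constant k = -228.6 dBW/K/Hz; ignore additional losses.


C/N0 = EIRP - FSPL + G/T - k = 39.8 - 207.8 + 31.2 - (-228.6)
C/N0 = 91.8000 dB-Hz
R_b = 137.88 Mbps = 1.3788e+08 bps -> 10*log10(R_b) = 81.3950 dB-Hz
Eb/N0 = C/N0 - 10*log10(R_b) = 91.8000 - 81.3950 = 10.4050 dB
Margin = Eb/N0 - Eb/N0_req = 10.4050 - 8.3 = 2.1050 dB (link closes)

2.1050 dB


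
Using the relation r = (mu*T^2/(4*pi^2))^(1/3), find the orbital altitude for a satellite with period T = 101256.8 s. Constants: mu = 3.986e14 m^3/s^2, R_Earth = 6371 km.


T = 101256.8 s
r = (mu*T^2/(4*pi^2))^(1/3) = (3.986e14 * 101256.8^2 / (4*pi^2))^(1/3)
r = 4.6954294e+07 m = 46954.2943 km
alt = r - R_E = 46954.2943 - 6371 = 40583.2943 km

40583.2943 km


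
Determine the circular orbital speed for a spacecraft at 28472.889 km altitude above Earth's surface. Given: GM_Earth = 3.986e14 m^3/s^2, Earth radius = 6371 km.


r = R_E + alt = 6371.0 + 28472.889 = 34843.8890 km = 3.4843889e+07 m
v = sqrt(mu/r) = sqrt(3.986e14 / 3.4843889e+07) = 3382.2471 m/s = 3.3822 km/s

3.3822 km/s


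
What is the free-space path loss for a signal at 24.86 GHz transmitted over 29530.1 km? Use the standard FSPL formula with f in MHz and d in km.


f = 24.86 GHz = 24860.0000 MHz
d = 29530.1 km
FSPL = 32.44 + 20*log10(24860.0000) + 20*log10(29530.1)
FSPL = 32.44 + 87.9100 + 89.4053
FSPL = 209.7553 dB

209.7553 dB


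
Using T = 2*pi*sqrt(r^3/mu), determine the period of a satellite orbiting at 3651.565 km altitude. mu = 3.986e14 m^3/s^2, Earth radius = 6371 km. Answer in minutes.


r = 10022.5650 km = 1.0022565e+07 m
T = 2*pi*sqrt(r^3/mu) = 2*pi*sqrt(1.0067848e+21 / 3.986e14)
T = 9985.7237 s = 166.4287 min

166.4287 minutes


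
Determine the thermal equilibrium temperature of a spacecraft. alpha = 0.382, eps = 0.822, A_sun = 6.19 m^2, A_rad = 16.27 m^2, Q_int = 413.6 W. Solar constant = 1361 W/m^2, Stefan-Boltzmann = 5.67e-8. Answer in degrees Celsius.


Numerator = alpha*S*A_sun + Q_int = 0.382*1361*6.19 + 413.6 = 3631.7934 W
Denominator = eps*sigma*A_rad = 0.822*5.67e-8*16.27 = 7.583024e-07 W/K^4
T^4 = 4.7893735e+09 K^4
T = 263.0690 K = -10.0810 C

-10.0810 degrees Celsius


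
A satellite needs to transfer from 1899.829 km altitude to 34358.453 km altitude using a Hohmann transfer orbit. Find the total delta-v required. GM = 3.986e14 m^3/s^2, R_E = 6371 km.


r1 = 8270.8290 km = 8.270829e+06 m
r2 = 40729.4530 km = 4.0729453e+07 m
dv1 = sqrt(mu/r1)*(sqrt(2*r2/(r1+r2)) - 1) = 2008.6947 m/s
dv2 = sqrt(mu/r2)*(1 - sqrt(2*r1/(r1+r2))) = 1310.7167 m/s
total dv = |dv1| + |dv2| = 2008.6947 + 1310.7167 = 3319.4114 m/s = 3.3194 km/s

3.3194 km/s


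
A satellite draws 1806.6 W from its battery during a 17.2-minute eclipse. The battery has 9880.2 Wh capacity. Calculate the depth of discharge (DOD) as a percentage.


E_used = P * t / 60 = 1806.6 * 17.2 / 60 = 517.8920 Wh
DOD = E_used / E_total * 100 = 517.8920 / 9880.2 * 100
DOD = 5.2417 %

5.2417 %


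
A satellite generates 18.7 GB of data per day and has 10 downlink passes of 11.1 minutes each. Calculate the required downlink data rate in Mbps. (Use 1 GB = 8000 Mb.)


total contact time = 10 * 11.1 * 60 = 6660.0000 s
data = 18.7 GB = 149600.0000 Mb
rate = 149600.0000 / 6660.0000 = 22.4625 Mbps

22.4625 Mbps


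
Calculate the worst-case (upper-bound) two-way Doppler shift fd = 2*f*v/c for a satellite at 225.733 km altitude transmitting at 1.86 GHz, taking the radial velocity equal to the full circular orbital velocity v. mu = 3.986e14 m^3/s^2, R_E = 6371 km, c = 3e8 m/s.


r = 6.596733e+06 m
v = sqrt(mu/r) = 7773.2779 m/s (worst-case radial velocity)
f = 1.86 GHz = 1.86e+09 Hz
fd = 2*f*v/c = 2*1.86e+09*7773.2779/3.0e+08
fd = 96388.6459 Hz

96388.6459 Hz


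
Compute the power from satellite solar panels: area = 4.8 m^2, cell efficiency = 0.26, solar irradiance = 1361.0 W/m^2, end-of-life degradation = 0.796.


P = area * eta * S * degradation
P = 4.8 * 0.26 * 1361.0 * 0.796
P = 1352.0283 W

1352.0283 W


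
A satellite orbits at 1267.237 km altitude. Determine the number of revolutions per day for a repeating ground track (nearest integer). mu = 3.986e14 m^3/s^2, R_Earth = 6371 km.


r = 7.638237e+06 m
T = 2*pi*sqrt(r^3/mu) = 6643.5608 s = 110.7260 min
revs/day = 1440 / 110.7260 = 13.0051
Rounded: 13 revolutions per day

13 revolutions per day


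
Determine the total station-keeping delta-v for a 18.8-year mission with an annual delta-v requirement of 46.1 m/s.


dV = rate * years = 46.1 * 18.8
dV = 866.6800 m/s

866.6800 m/s


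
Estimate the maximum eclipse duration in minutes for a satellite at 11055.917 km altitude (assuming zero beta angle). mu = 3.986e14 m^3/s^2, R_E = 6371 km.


r = 17426.9170 km
T = 381.5846 min
Eclipse fraction = arcsin(R_E/r)/pi = arcsin(6371.0000/17426.9170)/pi
= arcsin(0.3655839)/pi = 0.1191307
Eclipse duration = 0.1191307 * 381.5846 = 45.4584 min

45.4584 minutes


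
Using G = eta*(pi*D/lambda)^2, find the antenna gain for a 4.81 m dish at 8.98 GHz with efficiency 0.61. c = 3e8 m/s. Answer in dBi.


lambda = c/f = 3e8 / 8.98e+09 = 0.03340757 m
G = eta*(pi*D/lambda)^2 = 0.61*(pi*4.81/0.03340757)^2
G = 124804.4001 (linear)
G = 10*log10(124804.4001) = 50.9623 dBi

50.9623 dBi


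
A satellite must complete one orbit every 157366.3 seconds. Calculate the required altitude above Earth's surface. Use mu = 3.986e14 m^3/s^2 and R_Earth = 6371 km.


T = 157366.3 s
r = (mu*T^2/(4*pi^2))^(1/3) = (3.986e14 * 157366.3^2 / (4*pi^2))^(1/3)
r = 6.2999003e+07 m = 62999.0028 km
alt = r - R_E = 62999.0028 - 6371 = 56628.0028 km

56628.0028 km


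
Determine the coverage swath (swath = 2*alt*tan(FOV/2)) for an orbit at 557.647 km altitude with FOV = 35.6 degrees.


FOV = 35.6 deg = 0.6213372 rad
swath = 2 * alt * tan(FOV/2) = 2 * 557.647 * tan(0.3106686)
swath = 2 * 557.647 * 0.3210649
swath = 358.0817 km

358.0817 km


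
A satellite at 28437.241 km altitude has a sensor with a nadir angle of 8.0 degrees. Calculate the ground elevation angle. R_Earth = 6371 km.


r = R_E + alt = 34808.2410 km
Law of sines in the satellite / Earth-center / ground-point triangle:
  sin(nadir)/R_E = sin(90 + el)/r  =>  cos(el) = (r/R_E)*sin(nadir)
cos(el) = (34808.2410 / 6371.0000) * sin(8.0 deg) = 0.7603784
el = arccos(0.7603784) = 40.5024 deg
(Earth-central angle = 90 - nadir - el = 41.4976 deg)

40.5024 degrees


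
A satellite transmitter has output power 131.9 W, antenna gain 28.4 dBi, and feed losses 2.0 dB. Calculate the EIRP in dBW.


Pt = 131.9 W = 21.2024 dBW
EIRP = Pt_dBW + Gt - losses = 21.2024 + 28.4 - 2.0 = 47.6024 dBW

47.6024 dBW


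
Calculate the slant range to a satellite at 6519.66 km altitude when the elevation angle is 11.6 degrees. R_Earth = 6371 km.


h = 6519.66 km, el = 11.6 deg
d = -R_E*sin(el) + sqrt((R_E*sin(el))^2 + 2*R_E*h + h^2)
d = -6371.0000*sin(0.2024582) + sqrt((6371.0000*0.2010779)^2 + 2*6371.0000*6519.66 + 6519.66^2)
d = 9998.1439 km

9998.1439 km


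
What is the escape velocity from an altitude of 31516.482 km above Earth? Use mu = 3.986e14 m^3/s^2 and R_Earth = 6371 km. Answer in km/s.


r = 6371.0 + 31516.482 = 37887.4820 km = 3.7887482e+07 m
v_esc = sqrt(2*mu/r) = sqrt(2*3.986e14 / 3.7887482e+07)
v_esc = 4587.0743 m/s = 4.5871 km/s

4.5871 km/s


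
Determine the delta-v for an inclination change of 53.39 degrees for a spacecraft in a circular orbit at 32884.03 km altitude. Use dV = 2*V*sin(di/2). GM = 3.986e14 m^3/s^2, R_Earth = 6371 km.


r = 39255.0300 km = 3.925503e+07 m
V = sqrt(mu/r) = 3186.5519 m/s
di = 53.39 deg = 0.9318313 rad
dV = 2*V*sin(di/2) = 2*3186.5519*sin(0.4659156)
dV = 2863.0597 m/s = 2.8631 km/s

2.8631 km/s


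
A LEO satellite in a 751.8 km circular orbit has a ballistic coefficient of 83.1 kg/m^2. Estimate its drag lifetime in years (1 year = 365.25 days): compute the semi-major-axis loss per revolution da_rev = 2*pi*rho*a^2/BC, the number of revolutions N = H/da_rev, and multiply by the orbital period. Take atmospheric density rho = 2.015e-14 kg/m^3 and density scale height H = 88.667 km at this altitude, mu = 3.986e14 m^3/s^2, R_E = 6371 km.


a = R_E + alt = 7122.8000 km = 7.1228e+06 m
da_rev = 2*pi*rho*a^2/BC = 2*pi*2.015e-14*(7.1228e+06)^2/83.1 = 0.0772957108 m per revolution
N = H/da_rev = 88667.0000 m / 0.0772957108 m = 1.1471141e+06 revolutions
P = 2*pi*sqrt(a^3/mu) = 5982.5639 s
lifetime = N*P = 1.1471141e+06 * 5982.5639 = 6.8626834e+09 s = 79429.2064 days
years = 79429.2064 / 365.25 = 217.4653 years

217.4653 years


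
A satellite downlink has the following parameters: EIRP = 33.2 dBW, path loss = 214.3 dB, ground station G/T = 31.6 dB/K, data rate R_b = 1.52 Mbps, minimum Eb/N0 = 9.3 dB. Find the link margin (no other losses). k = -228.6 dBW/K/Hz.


C/N0 = EIRP - FSPL + G/T - k = 33.2 - 214.3 + 31.6 - (-228.6)
C/N0 = 79.1000 dB-Hz
R_b = 1.52 Mbps = 1.52e+06 bps -> 10*log10(R_b) = 61.8184 dB-Hz
Eb/N0 = C/N0 - 10*log10(R_b) = 79.1000 - 61.8184 = 17.2816 dB
Margin = Eb/N0 - Eb/N0_req = 17.2816 - 9.3 = 7.9816 dB (link closes)

7.9816 dB


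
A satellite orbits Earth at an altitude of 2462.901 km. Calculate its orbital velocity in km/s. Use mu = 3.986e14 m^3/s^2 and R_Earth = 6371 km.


r = R_E + alt = 6371.0 + 2462.901 = 8833.9010 km = 8.833901e+06 m
v = sqrt(mu/r) = sqrt(3.986e14 / 8.833901e+06) = 6717.2635 m/s = 6.7173 km/s

6.7173 km/s


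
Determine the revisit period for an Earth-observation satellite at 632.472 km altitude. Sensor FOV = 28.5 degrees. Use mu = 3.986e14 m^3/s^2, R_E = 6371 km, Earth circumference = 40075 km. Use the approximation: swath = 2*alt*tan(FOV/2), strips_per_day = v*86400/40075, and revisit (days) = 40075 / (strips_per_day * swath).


swath = 2*632.472*tan(0.2487094) = 321.2549 km
v = sqrt(mu/r) = 7544.1784 m/s = 7.5442 km/s
strips/day = v*86400/40075 = 7.5442*86400/40075 = 16.2649
coverage/day = strips * swath = 16.2649 * 321.2549 = 5225.1872 km
revisit = 40075 / 5225.1872 = 7.6696 days

7.6696 days


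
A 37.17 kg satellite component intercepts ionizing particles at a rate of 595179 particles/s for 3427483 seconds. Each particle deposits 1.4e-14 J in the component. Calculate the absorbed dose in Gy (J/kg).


Total energy deposited = rate * time * E_per
  = 595179 * 3427483 * 1.4e-14 = 0.02855952 J
Dose = E_total / mass = 0.02855952 / 37.17
Dose = 7.6834874e-04 Gy

7.6835e-04 Gy


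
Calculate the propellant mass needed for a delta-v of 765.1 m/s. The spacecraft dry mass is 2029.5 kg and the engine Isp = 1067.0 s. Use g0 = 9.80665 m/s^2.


ve = Isp * g0 = 1067.0 * 9.80665 = 10463.695550 m/s
mass ratio = exp(dv/ve) = exp(765.1/10463.695550) = 1.07585908
m_prop = m_dry * (mr - 1) = 2029.5 * (1.07585908 - 1)
m_prop = 153.9560 kg

153.9560 kg


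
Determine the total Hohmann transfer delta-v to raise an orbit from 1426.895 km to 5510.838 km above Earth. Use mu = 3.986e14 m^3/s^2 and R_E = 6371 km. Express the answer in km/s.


r1 = 7797.8950 km = 7.797895e+06 m
r2 = 11881.8380 km = 1.1881838e+07 m
dv1 = sqrt(mu/r1)*(sqrt(2*r2/(r1+r2)) - 1) = 706.8942 m/s
dv2 = sqrt(mu/r2)*(1 - sqrt(2*r1/(r1+r2))) = 635.8819 m/s
total dv = |dv1| + |dv2| = 706.8942 + 635.8819 = 1342.7761 m/s = 1.3428 km/s

1.3428 km/s


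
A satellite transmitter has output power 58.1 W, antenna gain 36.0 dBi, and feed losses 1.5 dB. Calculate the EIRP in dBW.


Pt = 58.1 W = 17.6418 dBW
EIRP = Pt_dBW + Gt - losses = 17.6418 + 36.0 - 1.5 = 52.1418 dBW

52.1418 dBW


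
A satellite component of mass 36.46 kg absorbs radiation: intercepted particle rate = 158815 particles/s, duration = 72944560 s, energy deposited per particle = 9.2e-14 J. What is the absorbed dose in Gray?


Total energy deposited = rate * time * E_per
  = 158815 * 72944560 * 9.2e-14 = 1.0658 J
Dose = E_total / mass = 1.0658 / 36.46
Dose = 0.0292318 Gy

0.0292 Gy


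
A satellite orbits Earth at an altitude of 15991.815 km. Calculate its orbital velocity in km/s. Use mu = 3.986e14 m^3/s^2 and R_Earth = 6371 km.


r = R_E + alt = 6371.0 + 15991.815 = 22362.8150 km = 2.2362815e+07 m
v = sqrt(mu/r) = sqrt(3.986e14 / 2.2362815e+07) = 4221.8754 m/s = 4.2219 km/s

4.2219 km/s


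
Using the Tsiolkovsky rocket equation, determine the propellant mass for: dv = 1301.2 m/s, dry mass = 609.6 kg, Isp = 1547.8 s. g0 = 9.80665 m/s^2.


ve = Isp * g0 = 1547.8 * 9.80665 = 15178.732870 m/s
mass ratio = exp(dv/ve) = exp(1301.2/15178.732870) = 1.08950690
m_prop = m_dry * (mr - 1) = 609.6 * (1.08950690 - 1)
m_prop = 54.5634 kg

54.5634 kg


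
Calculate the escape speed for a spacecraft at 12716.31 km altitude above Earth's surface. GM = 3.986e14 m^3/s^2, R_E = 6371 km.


r = 6371.0 + 12716.31 = 19087.3100 km = 1.908731e+07 m
v_esc = sqrt(2*mu/r) = sqrt(2*3.986e14 / 1.908731e+07)
v_esc = 6462.6596 m/s = 6.4627 km/s

6.4627 km/s


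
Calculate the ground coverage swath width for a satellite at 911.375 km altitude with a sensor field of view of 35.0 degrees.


FOV = 35.0 deg = 0.6108652 rad
swath = 2 * alt * tan(FOV/2) = 2 * 911.375 * tan(0.3054326)
swath = 2 * 911.375 * 0.3152988
swath = 574.7109 km

574.7109 km


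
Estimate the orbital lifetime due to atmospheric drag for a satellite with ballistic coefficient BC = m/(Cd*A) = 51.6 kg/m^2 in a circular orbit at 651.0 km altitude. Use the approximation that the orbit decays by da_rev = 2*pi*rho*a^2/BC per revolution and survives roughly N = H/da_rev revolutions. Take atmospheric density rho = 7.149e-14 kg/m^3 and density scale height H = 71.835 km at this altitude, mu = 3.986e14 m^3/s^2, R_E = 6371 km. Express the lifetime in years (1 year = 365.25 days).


a = R_E + alt = 7022.0000 km = 7.022e+06 m
da_rev = 2*pi*rho*a^2/BC = 2*pi*7.149e-14*(7.022e+06)^2/51.6 = 0.429236964 m per revolution
N = H/da_rev = 71835.0000 m / 0.429236964 m = 167355.1117 revolutions
P = 2*pi*sqrt(a^3/mu) = 5856.0188 s
lifetime = N*P = 167355.1117 * 5856.0188 = 9.8003467e+08 s = 11342.9939 days
years = 11342.9939 / 365.25 = 31.0554 years

31.0554 years


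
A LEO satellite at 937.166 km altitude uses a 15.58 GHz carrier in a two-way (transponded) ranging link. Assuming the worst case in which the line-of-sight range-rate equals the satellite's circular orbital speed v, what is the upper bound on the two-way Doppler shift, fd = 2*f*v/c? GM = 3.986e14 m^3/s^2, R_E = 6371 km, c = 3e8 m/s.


r = 7.308166e+06 m
v = sqrt(mu/r) = 7385.2371 m/s (worst-case radial velocity)
f = 15.58 GHz = 1.558e+10 Hz
fd = 2*f*v/c = 2*1.558e+10*7385.2371/3.0e+08
fd = 767079.9649 Hz

767079.9649 Hz


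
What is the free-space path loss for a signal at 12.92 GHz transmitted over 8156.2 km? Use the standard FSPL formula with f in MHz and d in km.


f = 12.92 GHz = 12920.0000 MHz
d = 8156.2 km
FSPL = 32.44 + 20*log10(12920.0000) + 20*log10(8156.2)
FSPL = 32.44 + 82.2253 + 78.2298
FSPL = 192.8950 dB

192.8950 dB


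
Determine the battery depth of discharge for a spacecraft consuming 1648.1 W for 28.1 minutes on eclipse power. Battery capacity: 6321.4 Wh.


E_used = P * t / 60 = 1648.1 * 28.1 / 60 = 771.8602 Wh
DOD = E_used / E_total * 100 = 771.8602 / 6321.4 * 100
DOD = 12.2103 %

12.2103 %


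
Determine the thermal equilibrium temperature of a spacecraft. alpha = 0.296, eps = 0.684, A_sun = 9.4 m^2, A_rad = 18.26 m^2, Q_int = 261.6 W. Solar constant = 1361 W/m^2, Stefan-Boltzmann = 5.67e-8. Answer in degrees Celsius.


Numerator = alpha*S*A_sun + Q_int = 0.296*1361*9.4 + 261.6 = 4048.4464 W
Denominator = eps*sigma*A_rad = 0.684*5.67e-8*18.26 = 7.0817393e-07 W/K^4
T^4 = 5.7167403e+09 K^4
T = 274.9711 K = 1.8211 C

1.8211 degrees Celsius


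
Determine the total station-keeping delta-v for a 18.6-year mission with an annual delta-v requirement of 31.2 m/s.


dV = rate * years = 31.2 * 18.6
dV = 580.3200 m/s

580.3200 m/s


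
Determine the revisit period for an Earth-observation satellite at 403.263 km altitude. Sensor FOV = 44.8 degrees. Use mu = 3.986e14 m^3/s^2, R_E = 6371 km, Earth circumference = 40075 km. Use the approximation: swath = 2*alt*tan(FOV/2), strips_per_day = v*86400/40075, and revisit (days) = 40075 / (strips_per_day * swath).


swath = 2*403.263*tan(0.3909538) = 332.4260 km
v = sqrt(mu/r) = 7670.7463 m/s = 7.6707 km/s
strips/day = v*86400/40075 = 7.6707*86400/40075 = 16.5378
coverage/day = strips * swath = 16.5378 * 332.4260 = 5497.5964 km
revisit = 40075 / 5497.5964 = 7.2895 days

7.2895 days


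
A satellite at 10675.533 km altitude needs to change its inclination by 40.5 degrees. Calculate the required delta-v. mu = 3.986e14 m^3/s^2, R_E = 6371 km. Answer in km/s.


r = 17046.5330 km = 1.7046533e+07 m
V = sqrt(mu/r) = 4835.6027 m/s
di = 40.5 deg = 0.7068583 rad
dV = 2*V*sin(di/2) = 2*4835.6027*sin(0.3534292)
dV = 3347.3692 m/s = 3.3474 km/s

3.3474 km/s


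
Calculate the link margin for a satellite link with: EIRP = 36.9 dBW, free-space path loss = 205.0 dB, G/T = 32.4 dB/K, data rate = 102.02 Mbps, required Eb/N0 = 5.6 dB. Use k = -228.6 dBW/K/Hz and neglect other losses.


C/N0 = EIRP - FSPL + G/T - k = 36.9 - 205.0 + 32.4 - (-228.6)
C/N0 = 92.9000 dB-Hz
R_b = 102.02 Mbps = 1.0202e+08 bps -> 10*log10(R_b) = 80.0869 dB-Hz
Eb/N0 = C/N0 - 10*log10(R_b) = 92.9000 - 80.0869 = 12.8131 dB
Margin = Eb/N0 - Eb/N0_req = 12.8131 - 5.6 = 7.2131 dB (link closes)

7.2131 dB


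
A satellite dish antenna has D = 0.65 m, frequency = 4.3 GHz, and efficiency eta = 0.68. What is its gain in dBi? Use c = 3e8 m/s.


lambda = c/f = 3e8 / 4.3e+09 = 0.06976744 m
G = eta*(pi*D/lambda)^2 = 0.68*(pi*0.65/0.06976744)^2
G = 582.5454 (linear)
G = 10*log10(582.5454) = 27.6533 dBi

27.6533 dBi


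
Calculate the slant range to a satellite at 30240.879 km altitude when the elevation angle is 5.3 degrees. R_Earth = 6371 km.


h = 30240.879 km, el = 5.3 deg
d = -R_E*sin(el) + sqrt((R_E*sin(el))^2 + 2*R_E*h + h^2)
d = -6371.0000*sin(0.09250245) + sqrt((6371.0000*0.09237059)^2 + 2*6371.0000*30240.879 + 30240.879^2)
d = 35469.6041 km

35469.6041 km


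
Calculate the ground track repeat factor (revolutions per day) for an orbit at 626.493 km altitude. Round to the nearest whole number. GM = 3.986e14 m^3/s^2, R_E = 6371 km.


r = 6.997493e+06 m
T = 2*pi*sqrt(r^3/mu) = 5825.3890 s = 97.0898 min
revs/day = 1440 / 97.0898 = 14.8316
Rounded: 15 revolutions per day

15 revolutions per day


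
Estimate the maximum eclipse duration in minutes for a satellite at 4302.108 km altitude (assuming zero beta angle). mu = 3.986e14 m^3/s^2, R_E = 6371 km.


r = 10673.1080 km
T = 182.8927 min
Eclipse fraction = arcsin(R_E/r)/pi = arcsin(6371.0000/10673.1080)/pi
= arcsin(0.5969208)/pi = 0.2036093
Eclipse duration = 0.2036093 * 182.8927 = 37.2387 min

37.2387 minutes


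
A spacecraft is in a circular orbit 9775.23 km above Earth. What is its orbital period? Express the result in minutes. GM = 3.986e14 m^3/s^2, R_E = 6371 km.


r = 16146.2300 km = 1.614623e+07 m
T = 2*pi*sqrt(r^3/mu) = 2*pi*sqrt(4.2093342e+21 / 3.986e14)
T = 20418.2221 s = 340.3037 min

340.3037 minutes


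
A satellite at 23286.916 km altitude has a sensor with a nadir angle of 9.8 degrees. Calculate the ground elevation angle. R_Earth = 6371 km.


r = R_E + alt = 29657.9160 km
Law of sines in the satellite / Earth-center / ground-point triangle:
  sin(nadir)/R_E = sin(90 + el)/r  =>  cos(el) = (r/R_E)*sin(nadir)
cos(el) = (29657.9160 / 6371.0000) * sin(9.8 deg) = 0.7923496
el = arccos(0.7923496) = 37.5944 deg
(Earth-central angle = 90 - nadir - el = 42.6056 deg)

37.5944 degrees


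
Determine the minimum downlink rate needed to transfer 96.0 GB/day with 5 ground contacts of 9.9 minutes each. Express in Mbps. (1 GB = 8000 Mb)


total contact time = 5 * 9.9 * 60 = 2970.0000 s
data = 96.0 GB = 768000.0000 Mb
rate = 768000.0000 / 2970.0000 = 258.5859 Mbps

258.5859 Mbps


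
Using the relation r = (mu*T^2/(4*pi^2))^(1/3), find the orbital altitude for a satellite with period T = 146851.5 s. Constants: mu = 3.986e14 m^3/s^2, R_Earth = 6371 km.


T = 146851.5 s
r = (mu*T^2/(4*pi^2))^(1/3) = (3.986e14 * 146851.5^2 / (4*pi^2))^(1/3)
r = 6.0160501e+07 m = 60160.5009 km
alt = r - R_E = 60160.5009 - 6371 = 53789.5009 km

53789.5009 km


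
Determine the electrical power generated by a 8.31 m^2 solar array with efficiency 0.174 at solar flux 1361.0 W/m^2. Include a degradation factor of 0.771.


P = area * eta * S * degradation
P = 8.31 * 0.174 * 1361.0 * 0.771
P = 1517.2697 W

1517.2697 W


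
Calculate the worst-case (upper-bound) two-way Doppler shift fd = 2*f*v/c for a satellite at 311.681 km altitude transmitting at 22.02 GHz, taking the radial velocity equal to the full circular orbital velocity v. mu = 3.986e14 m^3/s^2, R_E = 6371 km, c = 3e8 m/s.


r = 6.682681e+06 m
v = sqrt(mu/r) = 7723.1289 m/s (worst-case radial velocity)
f = 22.02 GHz = 2.202e+10 Hz
fd = 2*f*v/c = 2*2.202e+10*7723.1289/3.0e+08
fd = 1.1337553e+06 Hz

1.1338e+06 Hz


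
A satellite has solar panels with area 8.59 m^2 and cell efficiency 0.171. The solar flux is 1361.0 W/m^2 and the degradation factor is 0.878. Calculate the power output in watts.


P = area * eta * S * degradation
P = 8.59 * 0.171 * 1361.0 * 0.878
P = 1755.2619 W

1755.2619 W


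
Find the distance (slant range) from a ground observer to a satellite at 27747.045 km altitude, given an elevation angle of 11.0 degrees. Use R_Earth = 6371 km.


h = 27747.045 km, el = 11.0 deg
d = -R_E*sin(el) + sqrt((R_E*sin(el))^2 + 2*R_E*h + h^2)
d = -6371.0000*sin(0.1919862) + sqrt((6371.0000*0.190809)^2 + 2*6371.0000*27747.045 + 27747.045^2)
d = 32324.3193 km

32324.3193 km


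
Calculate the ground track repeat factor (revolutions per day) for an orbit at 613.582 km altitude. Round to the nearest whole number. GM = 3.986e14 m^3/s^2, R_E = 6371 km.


r = 6.984582e+06 m
T = 2*pi*sqrt(r^3/mu) = 5809.2739 s = 96.8212 min
revs/day = 1440 / 96.8212 = 14.8728
Rounded: 15 revolutions per day

15 revolutions per day


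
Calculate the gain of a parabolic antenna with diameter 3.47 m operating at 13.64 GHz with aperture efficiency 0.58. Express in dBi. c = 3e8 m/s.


lambda = c/f = 3e8 / 1.364e+10 = 0.02199413 m
G = eta*(pi*D/lambda)^2 = 0.58*(pi*3.47/0.02199413)^2
G = 142486.2379 (linear)
G = 10*log10(142486.2379) = 51.5377 dBi

51.5377 dBi


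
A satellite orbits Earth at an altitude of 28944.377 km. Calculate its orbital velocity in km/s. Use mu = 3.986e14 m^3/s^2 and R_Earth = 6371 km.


r = R_E + alt = 6371.0 + 28944.377 = 35315.3770 km = 3.5315377e+07 m
v = sqrt(mu/r) = sqrt(3.986e14 / 3.5315377e+07) = 3359.5934 m/s = 3.3596 km/s

3.3596 km/s


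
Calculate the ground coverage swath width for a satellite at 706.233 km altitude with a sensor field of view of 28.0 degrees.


FOV = 28.0 deg = 0.4886922 rad
swath = 2 * alt * tan(FOV/2) = 2 * 706.233 * tan(0.2443461)
swath = 2 * 706.233 * 0.249328
swath = 352.1673 km

352.1673 km


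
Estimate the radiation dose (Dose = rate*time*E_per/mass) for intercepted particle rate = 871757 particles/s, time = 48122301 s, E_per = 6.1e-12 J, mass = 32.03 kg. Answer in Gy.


Total energy deposited = rate * time * E_per
  = 871757 * 48122301 * 6.1e-12 = 255.9008 J
Dose = E_total / mass = 255.9008 / 32.03
Dose = 7.9894 Gy

7.9894 Gy


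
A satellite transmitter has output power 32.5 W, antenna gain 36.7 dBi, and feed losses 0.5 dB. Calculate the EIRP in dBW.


Pt = 32.5 W = 15.1188 dBW
EIRP = Pt_dBW + Gt - losses = 15.1188 + 36.7 - 0.5 = 51.3188 dBW

51.3188 dBW


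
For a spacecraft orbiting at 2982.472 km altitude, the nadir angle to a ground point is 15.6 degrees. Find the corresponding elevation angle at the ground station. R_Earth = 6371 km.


r = R_E + alt = 9353.4720 km
Law of sines in the satellite / Earth-center / ground-point triangle:
  sin(nadir)/R_E = sin(90 + el)/r  =>  cos(el) = (r/R_E)*sin(nadir)
cos(el) = (9353.4720 / 6371.0000) * sin(15.6 deg) = 0.3948099
el = arccos(0.3948099) = 66.7459 deg
(Earth-central angle = 90 - nadir - el = 7.6541 deg)

66.7459 degrees


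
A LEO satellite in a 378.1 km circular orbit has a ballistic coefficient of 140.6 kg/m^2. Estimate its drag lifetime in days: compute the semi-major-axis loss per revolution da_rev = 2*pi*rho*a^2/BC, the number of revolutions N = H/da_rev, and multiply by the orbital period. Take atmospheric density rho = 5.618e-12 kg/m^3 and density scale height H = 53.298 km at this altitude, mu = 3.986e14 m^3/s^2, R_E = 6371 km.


a = R_E + alt = 6749.1000 km = 6.7491e+06 m
da_rev = 2*pi*rho*a^2/BC = 2*pi*5.618e-12*(6.7491e+06)^2/140.6 = 11.435838 m per revolution
N = H/da_rev = 53298.0000 m / 11.435838 m = 4660.6115 revolutions
P = 2*pi*sqrt(a^3/mu) = 5517.9786 s
lifetime = N*P = 4660.6115 * 5517.9786 = 2.5717155e+07 s = 297.6523 days

297.6523 days


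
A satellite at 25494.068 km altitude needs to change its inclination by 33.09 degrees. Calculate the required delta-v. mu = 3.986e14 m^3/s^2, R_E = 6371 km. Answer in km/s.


r = 31865.0680 km = 3.1865068e+07 m
V = sqrt(mu/r) = 3536.8059 m/s
di = 33.09 deg = 0.5775294 rad
dV = 2*V*sin(di/2) = 2*3536.8059*sin(0.2887647)
dV = 2014.3405 m/s = 2.0143 km/s

2.0143 km/s


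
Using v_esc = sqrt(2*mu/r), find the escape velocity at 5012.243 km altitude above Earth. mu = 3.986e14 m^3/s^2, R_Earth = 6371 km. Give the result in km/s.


r = 6371.0 + 5012.243 = 11383.2430 km = 1.1383243e+07 m
v_esc = sqrt(2*mu/r) = sqrt(2*3.986e14 / 1.1383243e+07)
v_esc = 8368.5582 m/s = 8.3686 km/s

8.3686 km/s


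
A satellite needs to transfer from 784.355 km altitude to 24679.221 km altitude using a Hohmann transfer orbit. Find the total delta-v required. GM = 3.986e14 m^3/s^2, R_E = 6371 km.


r1 = 7155.3550 km = 7.155355e+06 m
r2 = 31050.2210 km = 3.1050221e+07 m
dv1 = sqrt(mu/r1)*(sqrt(2*r2/(r1+r2)) - 1) = 2051.9378 m/s
dv2 = sqrt(mu/r2)*(1 - sqrt(2*r1/(r1+r2))) = 1390.0906 m/s
total dv = |dv1| + |dv2| = 2051.9378 + 1390.0906 = 3442.0284 m/s = 3.4420 km/s

3.4420 km/s


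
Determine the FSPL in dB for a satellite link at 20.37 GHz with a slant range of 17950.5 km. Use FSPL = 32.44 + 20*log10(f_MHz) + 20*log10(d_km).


f = 20.37 GHz = 20370.0000 MHz
d = 17950.5 km
FSPL = 32.44 + 20*log10(20370.0000) + 20*log10(17950.5)
FSPL = 32.44 + 86.1798 + 85.0815
FSPL = 203.7014 dB

203.7014 dB


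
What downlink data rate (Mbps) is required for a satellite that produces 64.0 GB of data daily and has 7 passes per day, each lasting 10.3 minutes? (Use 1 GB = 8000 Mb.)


total contact time = 7 * 10.3 * 60 = 4326.0000 s
data = 64.0 GB = 512000.0000 Mb
rate = 512000.0000 / 4326.0000 = 118.3541 Mbps

118.3541 Mbps


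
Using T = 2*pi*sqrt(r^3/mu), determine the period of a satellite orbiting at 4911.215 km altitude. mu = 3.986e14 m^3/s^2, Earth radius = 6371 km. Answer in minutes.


r = 11282.2150 km = 1.1282215e+07 m
T = 2*pi*sqrt(r^3/mu) = 2*pi*sqrt(1.4360948e+21 / 3.986e14)
T = 11926.2190 s = 198.7703 min

198.7703 minutes


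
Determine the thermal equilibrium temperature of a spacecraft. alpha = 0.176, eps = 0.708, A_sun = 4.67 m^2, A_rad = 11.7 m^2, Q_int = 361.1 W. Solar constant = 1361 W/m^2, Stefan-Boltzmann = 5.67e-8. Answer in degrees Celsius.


Numerator = alpha*S*A_sun + Q_int = 0.176*1361*4.67 + 361.1 = 1479.7331 W
Denominator = eps*sigma*A_rad = 0.708*5.67e-8*11.7 = 4.6968012e-07 W/K^4
T^4 = 3.1505126e+09 K^4
T = 236.9165 K = -36.2335 C

-36.2335 degrees Celsius


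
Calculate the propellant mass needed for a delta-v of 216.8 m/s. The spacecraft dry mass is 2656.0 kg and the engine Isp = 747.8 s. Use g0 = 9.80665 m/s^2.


ve = Isp * g0 = 747.8 * 9.80665 = 7333.412870 m/s
mass ratio = exp(dv/ve) = exp(216.8/7333.412870) = 1.03000465
m_prop = m_dry * (mr - 1) = 2656.0 * (1.03000465 - 1)
m_prop = 79.6923 kg

79.6923 kg


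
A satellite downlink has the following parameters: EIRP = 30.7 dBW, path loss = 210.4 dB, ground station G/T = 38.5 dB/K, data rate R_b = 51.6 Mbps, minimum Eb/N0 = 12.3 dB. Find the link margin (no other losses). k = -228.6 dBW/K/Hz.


C/N0 = EIRP - FSPL + G/T - k = 30.7 - 210.4 + 38.5 - (-228.6)
C/N0 = 87.4000 dB-Hz
R_b = 51.6 Mbps = 5.16e+07 bps -> 10*log10(R_b) = 77.1265 dB-Hz
Eb/N0 = C/N0 - 10*log10(R_b) = 87.4000 - 77.1265 = 10.2735 dB
Margin = Eb/N0 - Eb/N0_req = 10.2735 - 12.3 = -2.0265 dB (negative margin: link does not close)

-2.0265 dB


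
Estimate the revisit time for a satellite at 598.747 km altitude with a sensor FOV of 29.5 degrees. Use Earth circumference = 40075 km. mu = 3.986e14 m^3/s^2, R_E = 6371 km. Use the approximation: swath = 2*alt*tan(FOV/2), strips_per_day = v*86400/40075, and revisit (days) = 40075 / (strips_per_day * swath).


swath = 2*598.747*tan(0.2574361) = 315.2739 km
v = sqrt(mu/r) = 7562.4086 m/s = 7.5624 km/s
strips/day = v*86400/40075 = 7.5624*86400/40075 = 16.3042
coverage/day = strips * swath = 16.3042 * 315.2739 = 5140.2982 km
revisit = 40075 / 5140.2982 = 7.7962 days

7.7962 days


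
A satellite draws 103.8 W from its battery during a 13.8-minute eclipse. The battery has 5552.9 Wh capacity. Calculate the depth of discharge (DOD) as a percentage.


E_used = P * t / 60 = 103.8 * 13.8 / 60 = 23.8740 Wh
DOD = E_used / E_total * 100 = 23.8740 / 5552.9 * 100
DOD = 0.4299375 %

0.4299 %


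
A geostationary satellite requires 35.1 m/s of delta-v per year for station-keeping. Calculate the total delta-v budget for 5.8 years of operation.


dV = rate * years = 35.1 * 5.8
dV = 203.5800 m/s

203.5800 m/s


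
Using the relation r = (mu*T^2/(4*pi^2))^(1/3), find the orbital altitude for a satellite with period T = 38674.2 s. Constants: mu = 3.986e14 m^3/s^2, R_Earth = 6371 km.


T = 38674.2 s
r = (mu*T^2/(4*pi^2))^(1/3) = (3.986e14 * 38674.2^2 / (4*pi^2))^(1/3)
r = 2.4717625e+07 m = 24717.6253 km
alt = r - R_E = 24717.6253 - 6371 = 18346.6253 km

18346.6253 km


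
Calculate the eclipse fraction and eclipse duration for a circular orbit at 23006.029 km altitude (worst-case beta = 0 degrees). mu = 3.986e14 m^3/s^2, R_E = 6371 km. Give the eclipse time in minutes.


r = 29377.0290 km
T = 835.1640 min
Eclipse fraction = arcsin(R_E/r)/pi = arcsin(6371.0000/29377.0290)/pi
= arcsin(0.2168701)/pi = 0.06958481
Eclipse duration = 0.06958481 * 835.1640 = 58.1147 min

58.1147 minutes


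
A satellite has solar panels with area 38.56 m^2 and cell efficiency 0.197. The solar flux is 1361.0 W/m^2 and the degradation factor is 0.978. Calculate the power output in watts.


P = area * eta * S * degradation
P = 38.56 * 0.197 * 1361.0 * 0.978
P = 10111.1425 W

10111.1425 W


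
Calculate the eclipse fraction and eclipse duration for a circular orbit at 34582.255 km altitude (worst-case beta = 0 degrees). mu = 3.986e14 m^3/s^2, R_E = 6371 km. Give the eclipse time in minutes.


r = 40953.2550 km
T = 1374.6515 min
Eclipse fraction = arcsin(R_E/r)/pi = arcsin(6371.0000/40953.2550)/pi
= arcsin(0.1555676)/pi = 0.04972065
Eclipse duration = 0.04972065 * 1374.6515 = 68.3486 min

68.3486 minutes


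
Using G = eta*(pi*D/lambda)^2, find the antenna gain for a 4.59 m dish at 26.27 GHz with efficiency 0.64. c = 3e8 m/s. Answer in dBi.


lambda = c/f = 3e8 / 2.627e+10 = 0.01141987 m
G = eta*(pi*D/lambda)^2 = 0.64*(pi*4.59/0.01141987)^2
G = 1.0204288e+06 (linear)
G = 10*log10(1.0204288e+06) = 60.0878 dBi

60.0878 dBi


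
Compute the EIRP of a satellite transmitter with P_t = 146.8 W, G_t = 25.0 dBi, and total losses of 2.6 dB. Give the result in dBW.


Pt = 146.8 W = 21.6673 dBW
EIRP = Pt_dBW + Gt - losses = 21.6673 + 25.0 - 2.6 = 44.0673 dBW

44.0673 dBW


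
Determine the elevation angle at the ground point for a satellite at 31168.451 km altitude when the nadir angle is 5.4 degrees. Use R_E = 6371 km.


r = R_E + alt = 37539.4510 km
Law of sines in the satellite / Earth-center / ground-point triangle:
  sin(nadir)/R_E = sin(90 + el)/r  =>  cos(el) = (r/R_E)*sin(nadir)
cos(el) = (37539.4510 / 6371.0000) * sin(5.4 deg) = 0.5545086
el = arccos(0.5545086) = 56.3231 deg
(Earth-central angle = 90 - nadir - el = 28.2769 deg)

56.3231 degrees


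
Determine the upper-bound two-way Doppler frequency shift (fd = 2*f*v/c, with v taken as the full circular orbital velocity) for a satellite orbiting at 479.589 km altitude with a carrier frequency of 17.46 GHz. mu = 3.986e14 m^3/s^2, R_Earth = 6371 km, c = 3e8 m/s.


r = 6.850589e+06 m
v = sqrt(mu/r) = 7627.8947 m/s (worst-case radial velocity)
f = 17.46 GHz = 1.746e+10 Hz
fd = 2*f*v/c = 2*1.746e+10*7627.8947/3.0e+08
fd = 887886.9463 Hz

887886.9463 Hz


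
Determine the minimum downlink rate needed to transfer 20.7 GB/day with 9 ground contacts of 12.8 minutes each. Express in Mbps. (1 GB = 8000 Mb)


total contact time = 9 * 12.8 * 60 = 6912.0000 s
data = 20.7 GB = 165600.0000 Mb
rate = 165600.0000 / 6912.0000 = 23.9583 Mbps

23.9583 Mbps


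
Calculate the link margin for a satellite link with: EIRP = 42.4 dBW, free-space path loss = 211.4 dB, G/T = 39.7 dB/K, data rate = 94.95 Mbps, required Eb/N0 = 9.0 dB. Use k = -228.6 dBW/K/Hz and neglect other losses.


C/N0 = EIRP - FSPL + G/T - k = 42.4 - 211.4 + 39.7 - (-228.6)
C/N0 = 99.3000 dB-Hz
R_b = 94.95 Mbps = 9.495e+07 bps -> 10*log10(R_b) = 79.7749 dB-Hz
Eb/N0 = C/N0 - 10*log10(R_b) = 99.3000 - 79.7749 = 19.5251 dB
Margin = Eb/N0 - Eb/N0_req = 19.5251 - 9.0 = 10.5251 dB (link closes)

10.5251 dB


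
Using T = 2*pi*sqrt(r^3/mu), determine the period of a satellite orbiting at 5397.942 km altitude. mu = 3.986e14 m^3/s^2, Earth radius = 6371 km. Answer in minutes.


r = 11768.9420 km = 1.1768942e+07 m
T = 2*pi*sqrt(r^3/mu) = 2*pi*sqrt(1.6300926e+21 / 3.986e14)
T = 12706.2488 s = 211.7708 min

211.7708 minutes


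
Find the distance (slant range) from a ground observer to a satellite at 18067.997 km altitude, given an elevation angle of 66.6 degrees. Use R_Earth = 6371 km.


h = 18067.997 km, el = 66.6 deg
d = -R_E*sin(el) + sqrt((R_E*sin(el))^2 + 2*R_E*h + h^2)
d = -6371.0000*sin(1.1624) + sqrt((6371.0000*0.9177546)^2 + 2*6371.0000*18067.997 + 18067.997^2)
d = 18460.6490 km

18460.6490 km


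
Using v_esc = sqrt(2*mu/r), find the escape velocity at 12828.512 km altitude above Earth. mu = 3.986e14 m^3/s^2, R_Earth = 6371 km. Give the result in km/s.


r = 6371.0 + 12828.512 = 19199.5120 km = 1.9199512e+07 m
v_esc = sqrt(2*mu/r) = sqrt(2*3.986e14 / 1.9199512e+07)
v_esc = 6443.7480 m/s = 6.4437 km/s

6.4437 km/s


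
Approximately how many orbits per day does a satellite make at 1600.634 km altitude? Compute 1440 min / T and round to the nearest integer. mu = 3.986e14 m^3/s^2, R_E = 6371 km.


r = 7.971634e+06 m
T = 2*pi*sqrt(r^3/mu) = 7083.2447 s = 118.0541 min
revs/day = 1440 / 118.0541 = 12.1978
Rounded: 12 revolutions per day

12 revolutions per day


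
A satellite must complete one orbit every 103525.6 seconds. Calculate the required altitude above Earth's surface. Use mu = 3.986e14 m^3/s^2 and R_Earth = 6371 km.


T = 103525.6 s
r = (mu*T^2/(4*pi^2))^(1/3) = (3.986e14 * 103525.6^2 / (4*pi^2))^(1/3)
r = 4.7653085e+07 m = 47653.0852 km
alt = r - R_E = 47653.0852 - 6371 = 41282.0852 km

41282.0852 km
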